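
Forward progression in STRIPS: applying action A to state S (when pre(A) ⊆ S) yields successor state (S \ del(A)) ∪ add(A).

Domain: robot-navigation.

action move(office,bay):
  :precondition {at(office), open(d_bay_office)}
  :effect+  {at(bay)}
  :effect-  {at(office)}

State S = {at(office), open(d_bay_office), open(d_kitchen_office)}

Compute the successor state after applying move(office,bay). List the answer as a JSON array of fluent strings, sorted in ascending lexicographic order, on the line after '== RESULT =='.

Progress:
  pre ⊆ S: {at(office), open(d_bay_office)} ⊆ S  — applicable
  S \ del = {open(d_bay_office), open(d_kitchen_office)}
  ∪ add   = {at(bay), open(d_bay_office), open(d_kitchen_office)}

== RESULT ==
["at(bay)", "open(d_bay_office)", "open(d_kitchen_office)"]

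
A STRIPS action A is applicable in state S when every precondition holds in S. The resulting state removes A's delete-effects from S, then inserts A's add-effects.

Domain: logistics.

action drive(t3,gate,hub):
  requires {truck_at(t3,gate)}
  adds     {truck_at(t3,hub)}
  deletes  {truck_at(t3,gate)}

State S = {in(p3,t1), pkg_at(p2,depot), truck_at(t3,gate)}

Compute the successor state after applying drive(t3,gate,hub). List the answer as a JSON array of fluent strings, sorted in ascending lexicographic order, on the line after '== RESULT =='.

Compute (S \ del) ∪ add:
  pre ⊆ S: {truck_at(t3,gate)} ⊆ S  — applicable
  S \ del = {in(p3,t1), pkg_at(p2,depot)}
  ∪ add   = {in(p3,t1), pkg_at(p2,depot), truck_at(t3,hub)}

== RESULT ==
["in(p3,t1)", "pkg_at(p2,depot)", "truck_at(t3,hub)"]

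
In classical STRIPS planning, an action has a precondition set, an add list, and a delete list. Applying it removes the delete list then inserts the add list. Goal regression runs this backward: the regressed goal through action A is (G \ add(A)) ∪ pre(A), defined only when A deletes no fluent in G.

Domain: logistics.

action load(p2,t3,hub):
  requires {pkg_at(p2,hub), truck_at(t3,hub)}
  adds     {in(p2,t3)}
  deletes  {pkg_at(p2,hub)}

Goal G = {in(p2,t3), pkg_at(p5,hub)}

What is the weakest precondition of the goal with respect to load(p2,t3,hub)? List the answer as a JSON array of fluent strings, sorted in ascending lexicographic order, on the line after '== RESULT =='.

Regress:
  G ∩ del = {}  (empty — regression defined)
  G \ add = {in(p2,t3), pkg_at(p5,hub)} \ {in(p2,t3)} = {pkg_at(p5,hub)}
  ∪ pre   = {pkg_at(p5,hub)} ∪ {pkg_at(p2,hub), truck_at(t3,hub)}
          = {pkg_at(p2,hub), pkg_at(p5,hub), truck_at(t3,hub)}

== RESULT ==
["pkg_at(p2,hub)", "pkg_at(p5,hub)", "truck_at(t3,hub)"]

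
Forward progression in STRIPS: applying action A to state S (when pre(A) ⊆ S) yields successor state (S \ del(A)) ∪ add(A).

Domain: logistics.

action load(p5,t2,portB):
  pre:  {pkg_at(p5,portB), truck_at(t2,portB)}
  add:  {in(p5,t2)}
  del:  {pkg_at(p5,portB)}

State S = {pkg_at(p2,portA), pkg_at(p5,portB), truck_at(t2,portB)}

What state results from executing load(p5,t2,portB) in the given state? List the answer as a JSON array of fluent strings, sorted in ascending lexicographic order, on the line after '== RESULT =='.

Progress:
  pre ⊆ S: {pkg_at(p5,portB), truck_at(t2,portB)} ⊆ S  — applicable
  S \ del = {pkg_at(p2,portA), truck_at(t2,portB)}
  ∪ add   = {in(p5,t2), pkg_at(p2,portA), truck_at(t2,portB)}

== RESULT ==
["in(p5,t2)", "pkg_at(p2,portA)", "truck_at(t2,portB)"]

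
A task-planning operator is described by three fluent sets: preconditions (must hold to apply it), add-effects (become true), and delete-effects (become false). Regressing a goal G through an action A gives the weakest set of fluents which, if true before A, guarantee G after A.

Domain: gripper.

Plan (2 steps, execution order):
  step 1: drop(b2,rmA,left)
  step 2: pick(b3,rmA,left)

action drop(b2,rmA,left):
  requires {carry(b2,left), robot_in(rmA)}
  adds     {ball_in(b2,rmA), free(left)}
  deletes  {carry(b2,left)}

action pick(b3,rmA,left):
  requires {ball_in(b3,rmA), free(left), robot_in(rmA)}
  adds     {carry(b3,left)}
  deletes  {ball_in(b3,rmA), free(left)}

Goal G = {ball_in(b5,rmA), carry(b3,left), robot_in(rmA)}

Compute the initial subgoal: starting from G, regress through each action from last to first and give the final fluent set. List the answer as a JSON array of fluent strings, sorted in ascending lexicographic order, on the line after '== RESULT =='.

Regress step by step:
  through step 2 (pick(b3,rmA,left)): drop {carry(b3,left)}, keep {ball_in(b5,rmA), robot_in(rmA)}, require {ball_in(b3,rmA), free(left), robot_in(rmA)}
    → {ball_in(b3,rmA), ball_in(b5,rmA), free(left), robot_in(rmA)}
  through step 1 (drop(b2,rmA,left)): drop {free(left)}, keep {ball_in(b3,rmA), ball_in(b5,rmA), robot_in(rmA)}, require {carry(b2,left), robot_in(rmA)}
    → {ball_in(b3,rmA), ball_in(b5,rmA), carry(b2,left), robot_in(rmA)}

== RESULT ==
["ball_in(b3,rmA)", "ball_in(b5,rmA)", "carry(b2,left)", "robot_in(rmA)"]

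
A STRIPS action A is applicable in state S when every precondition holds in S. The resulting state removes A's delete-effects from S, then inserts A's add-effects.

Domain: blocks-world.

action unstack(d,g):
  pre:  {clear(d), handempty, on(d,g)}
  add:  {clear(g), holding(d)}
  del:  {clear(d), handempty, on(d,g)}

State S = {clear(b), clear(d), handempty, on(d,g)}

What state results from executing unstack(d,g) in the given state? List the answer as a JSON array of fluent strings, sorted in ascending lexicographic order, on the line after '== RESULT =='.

Progress:
  pre ⊆ S: {clear(d), handempty, on(d,g)} ⊆ S  — applicable
  S \ del = {clear(b)}
  ∪ add   = {clear(b), clear(g), holding(d)}

== RESULT ==
["clear(b)", "clear(g)", "holding(d)"]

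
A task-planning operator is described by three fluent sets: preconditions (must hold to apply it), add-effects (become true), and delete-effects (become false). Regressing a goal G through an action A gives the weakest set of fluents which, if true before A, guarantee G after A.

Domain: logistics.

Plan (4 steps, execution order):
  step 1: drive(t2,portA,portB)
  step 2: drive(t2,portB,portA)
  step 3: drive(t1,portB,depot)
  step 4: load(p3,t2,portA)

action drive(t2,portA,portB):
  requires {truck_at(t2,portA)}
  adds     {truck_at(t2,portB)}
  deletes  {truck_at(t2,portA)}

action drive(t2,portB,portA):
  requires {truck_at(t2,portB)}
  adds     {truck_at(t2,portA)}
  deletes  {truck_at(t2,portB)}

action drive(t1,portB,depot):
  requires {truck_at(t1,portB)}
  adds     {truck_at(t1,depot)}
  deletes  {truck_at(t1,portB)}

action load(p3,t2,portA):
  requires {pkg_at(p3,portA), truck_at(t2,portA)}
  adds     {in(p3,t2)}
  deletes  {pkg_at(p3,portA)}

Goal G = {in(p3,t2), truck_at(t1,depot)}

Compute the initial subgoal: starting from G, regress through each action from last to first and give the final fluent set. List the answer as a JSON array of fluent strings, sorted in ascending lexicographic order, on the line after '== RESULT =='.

Regress step by step:
  through step 4 (load(p3,t2,portA)): drop {in(p3,t2)}, keep {truck_at(t1,depot)}, require {pkg_at(p3,portA), truck_at(t2,portA)}
    → {pkg_at(p3,portA), truck_at(t1,depot), truck_at(t2,portA)}
  through step 3 (drive(t1,portB,depot)): drop {truck_at(t1,depot)}, keep {pkg_at(p3,portA), truck_at(t2,portA)}, require {truck_at(t1,portB)}
    → {pkg_at(p3,portA), truck_at(t1,portB), truck_at(t2,portA)}
  through step 2 (drive(t2,portB,portA)): drop {truck_at(t2,portA)}, keep {pkg_at(p3,portA), truck_at(t1,portB)}, require {truck_at(t2,portB)}
    → {pkg_at(p3,portA), truck_at(t1,portB), truck_at(t2,portB)}
  through step 1 (drive(t2,portA,portB)): drop {truck_at(t2,portB)}, keep {pkg_at(p3,portA), truck_at(t1,portB)}, require {truck_at(t2,portA)}
    → {pkg_at(p3,portA), truck_at(t1,portB), truck_at(t2,portA)}

== RESULT ==
["pkg_at(p3,portA)", "truck_at(t1,portB)", "truck_at(t2,portA)"]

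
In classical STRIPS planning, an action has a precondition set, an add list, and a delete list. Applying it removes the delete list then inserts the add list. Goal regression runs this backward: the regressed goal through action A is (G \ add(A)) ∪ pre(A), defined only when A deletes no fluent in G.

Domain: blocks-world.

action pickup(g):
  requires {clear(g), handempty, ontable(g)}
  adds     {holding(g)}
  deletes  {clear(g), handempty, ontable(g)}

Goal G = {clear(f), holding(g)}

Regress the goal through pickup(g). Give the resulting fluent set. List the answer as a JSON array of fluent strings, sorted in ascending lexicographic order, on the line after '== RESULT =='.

Regress:
  G ∩ del = {}  (empty — regression defined)
  G \ add = {clear(f), holding(g)} \ {holding(g)} = {clear(f)}
  ∪ pre   = {clear(f)} ∪ {clear(g), handempty, ontable(g)}
          = {clear(f), clear(g), handempty, ontable(g)}

== RESULT ==
["clear(f)", "clear(g)", "handempty", "ontable(g)"]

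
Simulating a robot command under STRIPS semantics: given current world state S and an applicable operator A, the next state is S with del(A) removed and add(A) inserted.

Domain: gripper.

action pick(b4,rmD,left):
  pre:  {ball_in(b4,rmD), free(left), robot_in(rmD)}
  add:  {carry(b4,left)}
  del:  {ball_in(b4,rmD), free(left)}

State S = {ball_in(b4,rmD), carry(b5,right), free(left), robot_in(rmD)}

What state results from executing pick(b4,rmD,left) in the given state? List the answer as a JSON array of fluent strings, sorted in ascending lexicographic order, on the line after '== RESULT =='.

Progress:
  pre ⊆ S: {ball_in(b4,rmD), free(left), robot_in(rmD)} ⊆ S  — applicable
  S \ del = {carry(b5,right), robot_in(rmD)}
  ∪ add   = {carry(b4,left), carry(b5,right), robot_in(rmD)}

== RESULT ==
["carry(b4,left)", "carry(b5,right)", "robot_in(rmD)"]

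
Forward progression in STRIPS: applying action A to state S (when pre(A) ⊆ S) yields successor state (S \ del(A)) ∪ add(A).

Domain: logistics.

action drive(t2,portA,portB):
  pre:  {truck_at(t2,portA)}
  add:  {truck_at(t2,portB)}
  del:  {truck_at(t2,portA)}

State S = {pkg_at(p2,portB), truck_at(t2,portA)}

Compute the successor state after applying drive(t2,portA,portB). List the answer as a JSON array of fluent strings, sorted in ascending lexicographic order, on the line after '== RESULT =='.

Progress:
  pre ⊆ S: {truck_at(t2,portA)} ⊆ S  — applicable
  S \ del = {pkg_at(p2,portB)}
  ∪ add   = {pkg_at(p2,portB), truck_at(t2,portB)}

== RESULT ==
["pkg_at(p2,portB)", "truck_at(t2,portB)"]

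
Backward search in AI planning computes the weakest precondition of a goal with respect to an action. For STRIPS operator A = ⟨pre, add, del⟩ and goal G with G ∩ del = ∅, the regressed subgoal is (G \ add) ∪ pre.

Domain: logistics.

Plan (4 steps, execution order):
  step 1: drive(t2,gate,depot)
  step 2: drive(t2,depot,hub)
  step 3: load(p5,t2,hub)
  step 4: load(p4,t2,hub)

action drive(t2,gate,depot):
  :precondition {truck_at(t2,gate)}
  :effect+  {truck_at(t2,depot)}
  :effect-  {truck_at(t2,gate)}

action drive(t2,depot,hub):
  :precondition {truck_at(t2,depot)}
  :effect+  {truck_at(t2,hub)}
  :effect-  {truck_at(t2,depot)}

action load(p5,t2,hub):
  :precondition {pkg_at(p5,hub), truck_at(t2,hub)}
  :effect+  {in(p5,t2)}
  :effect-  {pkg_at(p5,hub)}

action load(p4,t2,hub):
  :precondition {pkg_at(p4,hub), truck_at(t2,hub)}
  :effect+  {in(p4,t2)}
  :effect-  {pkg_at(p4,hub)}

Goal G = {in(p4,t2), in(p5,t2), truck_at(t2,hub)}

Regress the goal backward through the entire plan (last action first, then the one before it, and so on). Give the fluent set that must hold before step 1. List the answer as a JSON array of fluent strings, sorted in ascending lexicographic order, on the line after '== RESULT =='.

Regress step by step:
  through step 4 (load(p4,t2,hub)): drop {in(p4,t2)}, keep {in(p5,t2), truck_at(t2,hub)}, require {pkg_at(p4,hub), truck_at(t2,hub)}
    → {in(p5,t2), pkg_at(p4,hub), truck_at(t2,hub)}
  through step 3 (load(p5,t2,hub)): drop {in(p5,t2)}, keep {pkg_at(p4,hub), truck_at(t2,hub)}, require {pkg_at(p5,hub), truck_at(t2,hub)}
    → {pkg_at(p4,hub), pkg_at(p5,hub), truck_at(t2,hub)}
  through step 2 (drive(t2,depot,hub)): drop {truck_at(t2,hub)}, keep {pkg_at(p4,hub), pkg_at(p5,hub)}, require {truck_at(t2,depot)}
    → {pkg_at(p4,hub), pkg_at(p5,hub), truck_at(t2,depot)}
  through step 1 (drive(t2,gate,depot)): drop {truck_at(t2,depot)}, keep {pkg_at(p4,hub), pkg_at(p5,hub)}, require {truck_at(t2,gate)}
    → {pkg_at(p4,hub), pkg_at(p5,hub), truck_at(t2,gate)}

== RESULT ==
["pkg_at(p4,hub)", "pkg_at(p5,hub)", "truck_at(t2,gate)"]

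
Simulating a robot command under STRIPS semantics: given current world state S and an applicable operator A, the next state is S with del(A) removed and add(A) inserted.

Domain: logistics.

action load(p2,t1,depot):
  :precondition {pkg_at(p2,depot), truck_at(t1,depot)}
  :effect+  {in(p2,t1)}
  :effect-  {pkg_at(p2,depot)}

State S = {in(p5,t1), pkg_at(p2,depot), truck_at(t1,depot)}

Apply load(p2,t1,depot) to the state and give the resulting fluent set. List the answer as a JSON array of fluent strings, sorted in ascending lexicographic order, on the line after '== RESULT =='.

Progress:
  pre ⊆ S: {pkg_at(p2,depot), truck_at(t1,depot)} ⊆ S  — applicable
  S \ del = {in(p5,t1), truck_at(t1,depot)}
  ∪ add   = {in(p2,t1), in(p5,t1), truck_at(t1,depot)}

== RESULT ==
["in(p2,t1)", "in(p5,t1)", "truck_at(t1,depot)"]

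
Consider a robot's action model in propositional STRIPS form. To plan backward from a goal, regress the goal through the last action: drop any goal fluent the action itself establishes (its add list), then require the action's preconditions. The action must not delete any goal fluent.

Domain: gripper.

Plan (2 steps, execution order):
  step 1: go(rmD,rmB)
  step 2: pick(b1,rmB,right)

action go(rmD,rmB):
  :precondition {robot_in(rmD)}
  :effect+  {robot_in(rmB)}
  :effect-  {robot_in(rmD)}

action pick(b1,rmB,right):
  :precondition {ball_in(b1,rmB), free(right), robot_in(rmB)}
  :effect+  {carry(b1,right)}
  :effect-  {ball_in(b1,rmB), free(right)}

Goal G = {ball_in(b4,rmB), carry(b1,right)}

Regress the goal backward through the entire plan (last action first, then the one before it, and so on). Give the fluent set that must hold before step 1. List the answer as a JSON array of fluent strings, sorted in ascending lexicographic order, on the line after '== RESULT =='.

Work backward from the goal:
  through step 2 (pick(b1,rmB,right)): drop {carry(b1,right)}, keep {ball_in(b4,rmB)}, require {ball_in(b1,rmB), free(right), robot_in(rmB)}
    → {ball_in(b1,rmB), ball_in(b4,rmB), free(right), robot_in(rmB)}
  through step 1 (go(rmD,rmB)): drop {robot_in(rmB)}, keep {ball_in(b1,rmB), ball_in(b4,rmB), free(right)}, require {robot_in(rmD)}
    → {ball_in(b1,rmB), ball_in(b4,rmB), free(right), robot_in(rmD)}

== RESULT ==
["ball_in(b1,rmB)", "ball_in(b4,rmB)", "free(right)", "robot_in(rmD)"]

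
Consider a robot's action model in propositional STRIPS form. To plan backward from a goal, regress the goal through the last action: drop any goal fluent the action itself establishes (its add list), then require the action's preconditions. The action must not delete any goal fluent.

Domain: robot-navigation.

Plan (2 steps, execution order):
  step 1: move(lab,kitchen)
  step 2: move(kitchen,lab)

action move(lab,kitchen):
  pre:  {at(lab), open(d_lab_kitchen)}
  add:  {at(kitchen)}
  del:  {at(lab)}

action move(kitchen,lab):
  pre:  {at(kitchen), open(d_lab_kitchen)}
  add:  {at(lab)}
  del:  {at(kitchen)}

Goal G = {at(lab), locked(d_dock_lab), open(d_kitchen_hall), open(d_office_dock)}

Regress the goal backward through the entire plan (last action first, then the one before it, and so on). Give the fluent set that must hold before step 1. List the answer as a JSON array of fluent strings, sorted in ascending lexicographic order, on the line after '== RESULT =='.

Work backward from the goal:
  through step 2 (move(kitchen,lab)): drop {at(lab)}, keep {locked(d_dock_lab), open(d_kitchen_hall), open(d_office_dock)}, require {at(kitchen), open(d_lab_kitchen)}
    → {at(kitchen), locked(d_dock_lab), open(d_kitchen_hall), open(d_lab_kitchen), open(d_office_dock)}
  through step 1 (move(lab,kitchen)): drop {at(kitchen)}, keep {locked(d_dock_lab), open(d_kitchen_hall), open(d_lab_kitchen), open(d_office_dock)}, require {at(lab), open(d_lab_kitchen)}
    → {at(lab), locked(d_dock_lab), open(d_kitchen_hall), open(d_lab_kitchen), open(d_office_dock)}

== RESULT ==
["at(lab)", "locked(d_dock_lab)", "open(d_kitchen_hall)", "open(d_lab_kitchen)", "open(d_office_dock)"]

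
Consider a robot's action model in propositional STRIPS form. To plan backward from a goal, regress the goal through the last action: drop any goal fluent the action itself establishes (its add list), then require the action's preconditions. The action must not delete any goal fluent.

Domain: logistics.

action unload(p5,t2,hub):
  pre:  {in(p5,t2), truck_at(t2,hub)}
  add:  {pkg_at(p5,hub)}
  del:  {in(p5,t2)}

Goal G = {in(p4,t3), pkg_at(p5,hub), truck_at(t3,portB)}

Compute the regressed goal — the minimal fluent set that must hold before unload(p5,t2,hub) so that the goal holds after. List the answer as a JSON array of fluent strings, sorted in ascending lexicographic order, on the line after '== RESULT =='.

Compute (G \ add) ∪ pre:
  G ∩ del = {}  (empty — regression defined)
  G \ add = {in(p4,t3), pkg_at(p5,hub), truck_at(t3,portB)} \ {pkg_at(p5,hub)} = {in(p4,t3), truck_at(t3,portB)}
  ∪ pre   = {in(p4,t3), truck_at(t3,portB)} ∪ {in(p5,t2), truck_at(t2,hub)}
          = {in(p4,t3), in(p5,t2), truck_at(t2,hub), truck_at(t3,portB)}

== RESULT ==
["in(p4,t3)", "in(p5,t2)", "truck_at(t2,hub)", "truck_at(t3,portB)"]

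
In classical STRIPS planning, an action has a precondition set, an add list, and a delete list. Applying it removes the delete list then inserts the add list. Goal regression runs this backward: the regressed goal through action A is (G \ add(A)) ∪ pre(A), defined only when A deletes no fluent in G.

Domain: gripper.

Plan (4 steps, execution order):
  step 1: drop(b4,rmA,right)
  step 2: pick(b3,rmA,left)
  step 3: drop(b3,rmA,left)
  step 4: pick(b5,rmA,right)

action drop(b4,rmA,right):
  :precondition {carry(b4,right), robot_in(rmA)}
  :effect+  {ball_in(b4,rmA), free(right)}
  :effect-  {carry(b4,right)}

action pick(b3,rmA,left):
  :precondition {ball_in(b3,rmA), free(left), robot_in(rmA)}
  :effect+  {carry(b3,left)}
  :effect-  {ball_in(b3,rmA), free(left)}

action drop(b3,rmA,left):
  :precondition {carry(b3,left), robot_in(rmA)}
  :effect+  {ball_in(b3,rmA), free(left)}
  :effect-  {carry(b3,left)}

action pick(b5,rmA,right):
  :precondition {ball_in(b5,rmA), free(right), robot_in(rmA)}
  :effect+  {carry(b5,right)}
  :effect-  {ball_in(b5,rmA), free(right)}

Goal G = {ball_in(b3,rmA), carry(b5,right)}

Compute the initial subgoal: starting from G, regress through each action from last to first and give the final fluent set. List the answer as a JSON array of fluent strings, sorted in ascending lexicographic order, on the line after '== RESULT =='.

Regress step by step:
  through step 4 (pick(b5,rmA,right)): drop {carry(b5,right)}, keep {ball_in(b3,rmA)}, require {ball_in(b5,rmA), free(right), robot_in(rmA)}
    → {ball_in(b3,rmA), ball_in(b5,rmA), free(right), robot_in(rmA)}
  through step 3 (drop(b3,rmA,left)): drop {ball_in(b3,rmA)}, keep {ball_in(b5,rmA), free(right), robot_in(rmA)}, require {carry(b3,left), robot_in(rmA)}
    → {ball_in(b5,rmA), carry(b3,left), free(right), robot_in(rmA)}
  through step 2 (pick(b3,rmA,left)): drop {carry(b3,left)}, keep {ball_in(b5,rmA), free(right), robot_in(rmA)}, require {ball_in(b3,rmA), free(left), robot_in(rmA)}
    → {ball_in(b3,rmA), ball_in(b5,rmA), free(left), free(right), robot_in(rmA)}
  through step 1 (drop(b4,rmA,right)): drop {free(right)}, keep {ball_in(b3,rmA), ball_in(b5,rmA), free(left), robot_in(rmA)}, require {carry(b4,right), robot_in(rmA)}
    → {ball_in(b3,rmA), ball_in(b5,rmA), carry(b4,right), free(left), robot_in(rmA)}

== RESULT ==
["ball_in(b3,rmA)", "ball_in(b5,rmA)", "carry(b4,right)", "free(left)", "robot_in(rmA)"]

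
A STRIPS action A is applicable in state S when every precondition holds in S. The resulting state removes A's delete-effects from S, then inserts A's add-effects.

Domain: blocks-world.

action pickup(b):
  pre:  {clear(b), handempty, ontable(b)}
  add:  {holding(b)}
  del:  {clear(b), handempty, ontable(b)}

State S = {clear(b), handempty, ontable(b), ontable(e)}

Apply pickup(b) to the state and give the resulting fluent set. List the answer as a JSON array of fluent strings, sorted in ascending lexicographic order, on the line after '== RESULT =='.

Compute (S \ del) ∪ add:
  pre ⊆ S: {clear(b), handempty, ontable(b)} ⊆ S  — applicable
  S \ del = {ontable(e)}
  ∪ add   = {holding(b), ontable(e)}

== RESULT ==
["holding(b)", "ontable(e)"]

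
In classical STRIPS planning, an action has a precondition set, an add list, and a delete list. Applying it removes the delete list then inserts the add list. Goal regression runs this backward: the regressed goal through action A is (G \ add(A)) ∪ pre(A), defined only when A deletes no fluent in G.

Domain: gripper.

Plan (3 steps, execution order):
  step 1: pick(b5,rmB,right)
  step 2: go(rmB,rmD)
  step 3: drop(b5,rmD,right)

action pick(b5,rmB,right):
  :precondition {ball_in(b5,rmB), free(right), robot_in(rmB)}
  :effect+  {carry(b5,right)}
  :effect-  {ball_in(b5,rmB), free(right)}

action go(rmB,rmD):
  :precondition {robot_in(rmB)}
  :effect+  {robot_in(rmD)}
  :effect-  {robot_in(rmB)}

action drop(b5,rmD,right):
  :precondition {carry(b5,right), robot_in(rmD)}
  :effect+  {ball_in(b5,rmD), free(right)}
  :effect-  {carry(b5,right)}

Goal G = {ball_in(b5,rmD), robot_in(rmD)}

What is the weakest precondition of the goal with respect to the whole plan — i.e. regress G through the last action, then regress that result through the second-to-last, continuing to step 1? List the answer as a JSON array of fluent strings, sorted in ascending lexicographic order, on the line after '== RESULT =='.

Regress step by step:
  through step 3 (drop(b5,rmD,right)): drop {ball_in(b5,rmD)}, keep {robot_in(rmD)}, require {carry(b5,right), robot_in(rmD)}
    → {carry(b5,right), robot_in(rmD)}
  through step 2 (go(rmB,rmD)): drop {robot_in(rmD)}, keep {carry(b5,right)}, require {robot_in(rmB)}
    → {carry(b5,right), robot_in(rmB)}
  through step 1 (pick(b5,rmB,right)): drop {carry(b5,right)}, keep {robot_in(rmB)}, require {ball_in(b5,rmB), free(right), robot_in(rmB)}
    → {ball_in(b5,rmB), free(right), robot_in(rmB)}

== RESULT ==
["ball_in(b5,rmB)", "free(right)", "robot_in(rmB)"]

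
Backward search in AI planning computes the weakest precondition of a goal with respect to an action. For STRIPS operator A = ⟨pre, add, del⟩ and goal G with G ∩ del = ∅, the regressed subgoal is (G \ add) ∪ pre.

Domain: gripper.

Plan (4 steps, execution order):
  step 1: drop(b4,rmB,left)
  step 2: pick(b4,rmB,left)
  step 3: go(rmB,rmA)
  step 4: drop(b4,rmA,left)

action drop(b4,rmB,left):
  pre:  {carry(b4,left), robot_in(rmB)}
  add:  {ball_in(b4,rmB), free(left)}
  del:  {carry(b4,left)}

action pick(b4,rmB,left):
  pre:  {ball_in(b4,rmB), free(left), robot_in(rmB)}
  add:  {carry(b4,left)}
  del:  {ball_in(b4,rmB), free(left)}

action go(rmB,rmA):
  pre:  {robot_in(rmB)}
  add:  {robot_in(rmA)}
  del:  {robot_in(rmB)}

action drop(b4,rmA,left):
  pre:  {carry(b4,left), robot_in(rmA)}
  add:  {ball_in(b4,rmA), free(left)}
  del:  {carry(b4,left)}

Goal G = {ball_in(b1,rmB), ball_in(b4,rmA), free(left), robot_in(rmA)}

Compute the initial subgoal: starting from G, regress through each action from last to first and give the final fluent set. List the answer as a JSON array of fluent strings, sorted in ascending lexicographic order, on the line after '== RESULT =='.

Work backward from the goal:
  through step 4 (drop(b4,rmA,left)): drop {ball_in(b4,rmA), free(left)}, keep {ball_in(b1,rmB), robot_in(rmA)}, require {carry(b4,left), robot_in(rmA)}
    → {ball_in(b1,rmB), carry(b4,left), robot_in(rmA)}
  through step 3 (go(rmB,rmA)): drop {robot_in(rmA)}, keep {ball_in(b1,rmB), carry(b4,left)}, require {robot_in(rmB)}
    → {ball_in(b1,rmB), carry(b4,left), robot_in(rmB)}
  through step 2 (pick(b4,rmB,left)): drop {carry(b4,left)}, keep {ball_in(b1,rmB), robot_in(rmB)}, require {ball_in(b4,rmB), free(left), robot_in(rmB)}
    → {ball_in(b1,rmB), ball_in(b4,rmB), free(left), robot_in(rmB)}
  through step 1 (drop(b4,rmB,left)): drop {ball_in(b4,rmB), free(left)}, keep {ball_in(b1,rmB), robot_in(rmB)}, require {carry(b4,left), robot_in(rmB)}
    → {ball_in(b1,rmB), carry(b4,left), robot_in(rmB)}

== RESULT ==
["ball_in(b1,rmB)", "carry(b4,left)", "robot_in(rmB)"]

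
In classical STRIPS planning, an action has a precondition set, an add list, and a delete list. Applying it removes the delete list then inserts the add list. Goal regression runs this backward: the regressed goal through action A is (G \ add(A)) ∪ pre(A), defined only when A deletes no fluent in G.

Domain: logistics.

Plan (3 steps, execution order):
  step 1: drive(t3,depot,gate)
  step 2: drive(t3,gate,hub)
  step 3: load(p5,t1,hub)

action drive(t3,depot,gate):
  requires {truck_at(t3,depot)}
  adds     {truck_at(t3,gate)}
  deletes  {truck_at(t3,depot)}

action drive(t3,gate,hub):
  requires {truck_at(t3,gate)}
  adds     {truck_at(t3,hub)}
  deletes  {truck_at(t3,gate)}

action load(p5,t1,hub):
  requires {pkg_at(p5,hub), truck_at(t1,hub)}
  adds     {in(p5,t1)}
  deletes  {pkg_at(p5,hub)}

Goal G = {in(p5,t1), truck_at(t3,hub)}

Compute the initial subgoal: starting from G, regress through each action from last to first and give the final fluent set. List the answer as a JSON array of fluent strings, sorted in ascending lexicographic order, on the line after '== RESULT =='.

Regress step by step:
  through step 3 (load(p5,t1,hub)): drop {in(p5,t1)}, keep {truck_at(t3,hub)}, require {pkg_at(p5,hub), truck_at(t1,hub)}
    → {pkg_at(p5,hub), truck_at(t1,hub), truck_at(t3,hub)}
  through step 2 (drive(t3,gate,hub)): drop {truck_at(t3,hub)}, keep {pkg_at(p5,hub), truck_at(t1,hub)}, require {truck_at(t3,gate)}
    → {pkg_at(p5,hub), truck_at(t1,hub), truck_at(t3,gate)}
  through step 1 (drive(t3,depot,gate)): drop {truck_at(t3,gate)}, keep {pkg_at(p5,hub), truck_at(t1,hub)}, require {truck_at(t3,depot)}
    → {pkg_at(p5,hub), truck_at(t1,hub), truck_at(t3,depot)}

== RESULT ==
["pkg_at(p5,hub)", "truck_at(t1,hub)", "truck_at(t3,depot)"]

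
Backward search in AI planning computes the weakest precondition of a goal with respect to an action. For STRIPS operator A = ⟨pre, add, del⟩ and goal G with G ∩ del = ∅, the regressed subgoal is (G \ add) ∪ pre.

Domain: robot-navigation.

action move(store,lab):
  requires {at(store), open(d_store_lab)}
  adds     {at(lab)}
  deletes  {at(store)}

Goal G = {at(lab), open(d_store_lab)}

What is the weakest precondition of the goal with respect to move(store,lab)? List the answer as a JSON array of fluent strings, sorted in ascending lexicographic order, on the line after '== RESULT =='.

Compute (G \ add) ∪ pre:
  G ∩ del = {}  (empty — regression defined)
  G \ add = {at(lab), open(d_store_lab)} \ {at(lab)} = {open(d_store_lab)}
  ∪ pre   = {open(d_store_lab)} ∪ {at(store), open(d_store_lab)}
          = {at(store), open(d_store_lab)}

== RESULT ==
["at(store)", "open(d_store_lab)"]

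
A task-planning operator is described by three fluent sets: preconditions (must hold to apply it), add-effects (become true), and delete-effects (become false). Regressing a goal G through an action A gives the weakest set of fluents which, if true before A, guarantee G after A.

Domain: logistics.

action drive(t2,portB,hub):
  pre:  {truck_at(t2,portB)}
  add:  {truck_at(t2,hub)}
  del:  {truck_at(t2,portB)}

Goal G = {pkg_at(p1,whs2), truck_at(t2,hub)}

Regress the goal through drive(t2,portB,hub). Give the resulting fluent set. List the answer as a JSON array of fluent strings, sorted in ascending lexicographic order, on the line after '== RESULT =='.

Regress:
  G ∩ del = {}  (empty — regression defined)
  G \ add = {pkg_at(p1,whs2), truck_at(t2,hub)} \ {truck_at(t2,hub)} = {pkg_at(p1,whs2)}
  ∪ pre   = {pkg_at(p1,whs2)} ∪ {truck_at(t2,portB)}
          = {pkg_at(p1,whs2), truck_at(t2,portB)}

== RESULT ==
["pkg_at(p1,whs2)", "truck_at(t2,portB)"]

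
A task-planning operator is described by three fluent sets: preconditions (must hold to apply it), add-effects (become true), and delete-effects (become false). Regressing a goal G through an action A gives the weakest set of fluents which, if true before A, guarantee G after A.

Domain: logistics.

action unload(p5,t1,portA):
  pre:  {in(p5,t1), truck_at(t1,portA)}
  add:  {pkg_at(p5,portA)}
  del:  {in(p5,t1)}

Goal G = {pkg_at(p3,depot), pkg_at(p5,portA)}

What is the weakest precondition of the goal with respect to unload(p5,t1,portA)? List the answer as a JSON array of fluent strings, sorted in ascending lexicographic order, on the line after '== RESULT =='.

Compute (G \ add) ∪ pre:
  G ∩ del = {}  (empty — regression defined)
  G \ add = {pkg_at(p3,depot), pkg_at(p5,portA)} \ {pkg_at(p5,portA)} = {pkg_at(p3,depot)}
  ∪ pre   = {pkg_at(p3,depot)} ∪ {in(p5,t1), truck_at(t1,portA)}
          = {in(p5,t1), pkg_at(p3,depot), truck_at(t1,portA)}

== RESULT ==
["in(p5,t1)", "pkg_at(p3,depot)", "truck_at(t1,portA)"]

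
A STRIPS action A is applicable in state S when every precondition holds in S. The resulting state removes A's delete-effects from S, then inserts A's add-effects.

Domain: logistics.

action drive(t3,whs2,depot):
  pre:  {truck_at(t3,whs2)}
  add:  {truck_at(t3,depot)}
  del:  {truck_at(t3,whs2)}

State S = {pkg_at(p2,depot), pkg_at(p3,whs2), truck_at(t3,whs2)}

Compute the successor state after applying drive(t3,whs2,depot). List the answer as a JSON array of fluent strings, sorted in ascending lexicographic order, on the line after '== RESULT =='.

Compute (S \ del) ∪ add:
  pre ⊆ S: {truck_at(t3,whs2)} ⊆ S  — applicable
  S \ del = {pkg_at(p2,depot), pkg_at(p3,whs2)}
  ∪ add   = {pkg_at(p2,depot), pkg_at(p3,whs2), truck_at(t3,depot)}

== RESULT ==
["pkg_at(p2,depot)", "pkg_at(p3,whs2)", "truck_at(t3,depot)"]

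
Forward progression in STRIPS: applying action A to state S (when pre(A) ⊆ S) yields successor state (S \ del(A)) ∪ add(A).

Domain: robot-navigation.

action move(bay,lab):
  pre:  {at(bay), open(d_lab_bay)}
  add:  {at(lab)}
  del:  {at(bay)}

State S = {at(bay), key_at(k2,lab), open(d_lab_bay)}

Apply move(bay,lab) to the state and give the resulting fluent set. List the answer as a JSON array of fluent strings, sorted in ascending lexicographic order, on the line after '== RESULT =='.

Progress:
  pre ⊆ S: {at(bay), open(d_lab_bay)} ⊆ S  — applicable
  S \ del = {key_at(k2,lab), open(d_lab_bay)}
  ∪ add   = {at(lab), key_at(k2,lab), open(d_lab_bay)}

== RESULT ==
["at(lab)", "key_at(k2,lab)", "open(d_lab_bay)"]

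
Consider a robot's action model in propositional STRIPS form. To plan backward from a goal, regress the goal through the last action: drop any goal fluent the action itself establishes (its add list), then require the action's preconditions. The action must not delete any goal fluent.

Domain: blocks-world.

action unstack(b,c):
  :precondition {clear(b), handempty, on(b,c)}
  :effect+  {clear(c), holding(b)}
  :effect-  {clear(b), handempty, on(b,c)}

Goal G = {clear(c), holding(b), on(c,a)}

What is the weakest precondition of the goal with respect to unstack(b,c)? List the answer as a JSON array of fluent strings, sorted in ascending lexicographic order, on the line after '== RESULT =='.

Regress:
  G ∩ del = {}  (empty — regression defined)
  G \ add = {clear(c), holding(b), on(c,a)} \ {clear(c), holding(b)} = {on(c,a)}
  ∪ pre   = {on(c,a)} ∪ {clear(b), handempty, on(b,c)}
          = {clear(b), handempty, on(b,c), on(c,a)}

== RESULT ==
["clear(b)", "handempty", "on(b,c)", "on(c,a)"]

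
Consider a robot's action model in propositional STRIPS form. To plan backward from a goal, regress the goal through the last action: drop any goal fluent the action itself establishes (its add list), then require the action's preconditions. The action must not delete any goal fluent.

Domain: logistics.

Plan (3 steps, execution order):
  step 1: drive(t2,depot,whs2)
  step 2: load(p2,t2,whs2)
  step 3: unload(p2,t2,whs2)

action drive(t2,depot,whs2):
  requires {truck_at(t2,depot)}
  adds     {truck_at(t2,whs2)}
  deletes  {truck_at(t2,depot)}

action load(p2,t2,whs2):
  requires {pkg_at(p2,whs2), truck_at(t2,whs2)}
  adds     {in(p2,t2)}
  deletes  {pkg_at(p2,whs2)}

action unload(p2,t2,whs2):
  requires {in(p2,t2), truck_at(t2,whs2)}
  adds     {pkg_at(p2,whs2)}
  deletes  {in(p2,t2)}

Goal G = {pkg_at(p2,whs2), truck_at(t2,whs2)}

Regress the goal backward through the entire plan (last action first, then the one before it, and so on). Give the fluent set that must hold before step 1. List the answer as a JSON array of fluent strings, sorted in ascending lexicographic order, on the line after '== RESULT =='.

Regress step by step:
  through step 3 (unload(p2,t2,whs2)): drop {pkg_at(p2,whs2)}, keep {truck_at(t2,whs2)}, require {in(p2,t2), truck_at(t2,whs2)}
    → {in(p2,t2), truck_at(t2,whs2)}
  through step 2 (load(p2,t2,whs2)): drop {in(p2,t2)}, keep {truck_at(t2,whs2)}, require {pkg_at(p2,whs2), truck_at(t2,whs2)}
    → {pkg_at(p2,whs2), truck_at(t2,whs2)}
  through step 1 (drive(t2,depot,whs2)): drop {truck_at(t2,whs2)}, keep {pkg_at(p2,whs2)}, require {truck_at(t2,depot)}
    → {pkg_at(p2,whs2), truck_at(t2,depot)}

== RESULT ==
["pkg_at(p2,whs2)", "truck_at(t2,depot)"]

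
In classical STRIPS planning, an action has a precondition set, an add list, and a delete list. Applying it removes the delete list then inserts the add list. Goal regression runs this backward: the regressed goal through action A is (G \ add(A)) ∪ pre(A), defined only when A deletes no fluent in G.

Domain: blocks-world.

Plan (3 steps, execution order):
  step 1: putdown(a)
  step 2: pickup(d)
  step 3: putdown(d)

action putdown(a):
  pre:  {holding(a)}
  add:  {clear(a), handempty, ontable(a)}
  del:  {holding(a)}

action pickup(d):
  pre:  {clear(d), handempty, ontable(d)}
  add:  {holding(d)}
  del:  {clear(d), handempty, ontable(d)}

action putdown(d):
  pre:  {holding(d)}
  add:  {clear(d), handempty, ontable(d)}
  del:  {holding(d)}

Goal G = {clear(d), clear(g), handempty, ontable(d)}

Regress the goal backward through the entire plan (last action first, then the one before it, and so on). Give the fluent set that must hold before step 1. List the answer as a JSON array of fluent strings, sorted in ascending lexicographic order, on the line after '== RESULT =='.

Work backward from the goal:
  through step 3 (putdown(d)): drop {clear(d), handempty, ontable(d)}, keep {clear(g)}, require {holding(d)}
    → {clear(g), holding(d)}
  through step 2 (pickup(d)): drop {holding(d)}, keep {clear(g)}, require {clear(d), handempty, ontable(d)}
    → {clear(d), clear(g), handempty, ontable(d)}
  through step 1 (putdown(a)): drop {handempty}, keep {clear(d), clear(g), ontable(d)}, require {holding(a)}
    → {clear(d), clear(g), holding(a), ontable(d)}

== RESULT ==
["clear(d)", "clear(g)", "holding(a)", "ontable(d)"]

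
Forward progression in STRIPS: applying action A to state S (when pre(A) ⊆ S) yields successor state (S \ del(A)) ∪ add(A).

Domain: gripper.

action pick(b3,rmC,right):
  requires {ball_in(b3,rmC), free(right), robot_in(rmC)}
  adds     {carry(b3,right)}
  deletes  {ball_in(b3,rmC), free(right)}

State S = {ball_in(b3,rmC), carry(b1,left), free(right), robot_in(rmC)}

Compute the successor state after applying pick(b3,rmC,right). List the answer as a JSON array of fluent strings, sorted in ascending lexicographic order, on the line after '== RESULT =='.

Compute (S \ del) ∪ add:
  pre ⊆ S: {ball_in(b3,rmC), free(right), robot_in(rmC)} ⊆ S  — applicable
  S \ del = {carry(b1,left), robot_in(rmC)}
  ∪ add   = {carry(b1,left), carry(b3,right), robot_in(rmC)}

== RESULT ==
["carry(b1,left)", "carry(b3,right)", "robot_in(rmC)"]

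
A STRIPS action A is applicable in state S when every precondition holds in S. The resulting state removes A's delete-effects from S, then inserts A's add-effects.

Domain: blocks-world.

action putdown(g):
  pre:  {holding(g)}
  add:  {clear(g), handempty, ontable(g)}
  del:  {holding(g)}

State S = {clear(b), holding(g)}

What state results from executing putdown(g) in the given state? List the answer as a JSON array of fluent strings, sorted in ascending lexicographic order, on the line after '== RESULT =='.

Compute (S \ del) ∪ add:
  pre ⊆ S: {holding(g)} ⊆ S  — applicable
  S \ del = {clear(b)}
  ∪ add   = {clear(b), clear(g), handempty, ontable(g)}

== RESULT ==
["clear(b)", "clear(g)", "handempty", "ontable(g)"]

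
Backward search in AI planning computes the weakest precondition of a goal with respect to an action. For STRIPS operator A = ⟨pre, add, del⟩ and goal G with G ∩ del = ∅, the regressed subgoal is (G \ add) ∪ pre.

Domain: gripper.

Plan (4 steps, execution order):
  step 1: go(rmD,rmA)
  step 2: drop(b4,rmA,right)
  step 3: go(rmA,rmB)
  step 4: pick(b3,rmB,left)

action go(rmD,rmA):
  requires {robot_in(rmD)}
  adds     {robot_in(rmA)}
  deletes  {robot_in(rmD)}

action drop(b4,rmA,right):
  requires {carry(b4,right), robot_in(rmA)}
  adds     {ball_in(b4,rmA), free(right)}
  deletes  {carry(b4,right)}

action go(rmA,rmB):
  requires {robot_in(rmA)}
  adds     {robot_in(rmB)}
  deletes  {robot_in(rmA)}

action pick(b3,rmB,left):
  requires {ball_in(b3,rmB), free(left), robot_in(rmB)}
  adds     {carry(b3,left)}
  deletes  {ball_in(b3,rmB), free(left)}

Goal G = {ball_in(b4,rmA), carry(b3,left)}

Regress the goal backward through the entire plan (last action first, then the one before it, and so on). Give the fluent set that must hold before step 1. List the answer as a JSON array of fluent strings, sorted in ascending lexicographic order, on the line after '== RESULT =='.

Regress step by step:
  through step 4 (pick(b3,rmB,left)): drop {carry(b3,left)}, keep {ball_in(b4,rmA)}, require {ball_in(b3,rmB), free(left), robot_in(rmB)}
    → {ball_in(b3,rmB), ball_in(b4,rmA), free(left), robot_in(rmB)}
  through step 3 (go(rmA,rmB)): drop {robot_in(rmB)}, keep {ball_in(b3,rmB), ball_in(b4,rmA), free(left)}, require {robot_in(rmA)}
    → {ball_in(b3,rmB), ball_in(b4,rmA), free(left), robot_in(rmA)}
  through step 2 (drop(b4,rmA,right)): drop {ball_in(b4,rmA)}, keep {ball_in(b3,rmB), free(left), robot_in(rmA)}, require {carry(b4,right), robot_in(rmA)}
    → {ball_in(b3,rmB), carry(b4,right), free(left), robot_in(rmA)}
  through step 1 (go(rmD,rmA)): drop {robot_in(rmA)}, keep {ball_in(b3,rmB), carry(b4,right), free(left)}, require {robot_in(rmD)}
    → {ball_in(b3,rmB), carry(b4,right), free(left), robot_in(rmD)}

== RESULT ==
["ball_in(b3,rmB)", "carry(b4,right)", "free(left)", "robot_in(rmD)"]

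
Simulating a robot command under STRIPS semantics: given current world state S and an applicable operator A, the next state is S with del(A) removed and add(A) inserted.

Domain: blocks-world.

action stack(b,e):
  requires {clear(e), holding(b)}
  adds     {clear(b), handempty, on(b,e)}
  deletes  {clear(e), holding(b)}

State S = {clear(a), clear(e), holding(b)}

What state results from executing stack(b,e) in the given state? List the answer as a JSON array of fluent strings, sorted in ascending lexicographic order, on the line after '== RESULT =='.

Progress:
  pre ⊆ S: {clear(e), holding(b)} ⊆ S  — applicable
  S \ del = {clear(a)}
  ∪ add   = {clear(a), clear(b), handempty, on(b,e)}

== RESULT ==
["clear(a)", "clear(b)", "handempty", "on(b,e)"]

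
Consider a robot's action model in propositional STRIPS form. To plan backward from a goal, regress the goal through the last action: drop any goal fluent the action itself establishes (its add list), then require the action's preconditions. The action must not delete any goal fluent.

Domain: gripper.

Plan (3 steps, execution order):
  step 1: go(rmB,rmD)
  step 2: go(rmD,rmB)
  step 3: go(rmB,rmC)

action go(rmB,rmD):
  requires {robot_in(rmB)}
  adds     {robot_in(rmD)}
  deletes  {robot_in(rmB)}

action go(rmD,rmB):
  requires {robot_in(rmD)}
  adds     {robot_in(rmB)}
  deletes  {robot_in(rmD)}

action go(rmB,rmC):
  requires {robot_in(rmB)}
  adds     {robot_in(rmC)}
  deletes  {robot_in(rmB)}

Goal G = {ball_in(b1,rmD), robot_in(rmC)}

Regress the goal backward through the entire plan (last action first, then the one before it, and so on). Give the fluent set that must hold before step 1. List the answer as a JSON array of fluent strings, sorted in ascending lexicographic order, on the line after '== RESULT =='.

Work backward from the goal:
  through step 3 (go(rmB,rmC)): drop {robot_in(rmC)}, keep {ball_in(b1,rmD)}, require {robot_in(rmB)}
    → {ball_in(b1,rmD), robot_in(rmB)}
  through step 2 (go(rmD,rmB)): drop {robot_in(rmB)}, keep {ball_in(b1,rmD)}, require {robot_in(rmD)}
    → {ball_in(b1,rmD), robot_in(rmD)}
  through step 1 (go(rmB,rmD)): drop {robot_in(rmD)}, keep {ball_in(b1,rmD)}, require {robot_in(rmB)}
    → {ball_in(b1,rmD), robot_in(rmB)}

== RESULT ==
["ball_in(b1,rmD)", "robot_in(rmB)"]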